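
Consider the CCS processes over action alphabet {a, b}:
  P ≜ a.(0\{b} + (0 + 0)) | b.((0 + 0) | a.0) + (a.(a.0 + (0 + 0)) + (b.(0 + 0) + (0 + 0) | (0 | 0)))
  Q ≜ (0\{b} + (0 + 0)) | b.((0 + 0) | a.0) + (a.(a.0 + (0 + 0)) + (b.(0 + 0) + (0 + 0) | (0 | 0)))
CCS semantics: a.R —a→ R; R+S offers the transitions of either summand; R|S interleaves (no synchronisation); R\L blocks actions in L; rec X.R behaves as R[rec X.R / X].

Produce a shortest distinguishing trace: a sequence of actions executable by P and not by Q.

ab

P's transition system — 9 states:
  p0 = a.(0\{b} + (0 + 0)) | b.((0 + 0) | a.0) + (a.(a.0 + (0 + 0)) + (b.(0 + 0) + (0 + 0) | (0 | 0))) :: ··a··> p1, ··a··> p2, ··b··> p3, ··b··> p4
  p1 = (0\{b} + (0 + 0)) | b.((0 + 0) | a.0) :: ··b··> p5
  p2 = a.0 + (0 + 0) :: ··a··> p6
  p3 = 0 + 0 :: (no moves)
  p4 = a.(0\{b} + (0 + 0)) | ((0 + 0) | a.0) :: ··a··> p5, ··a··> p7
  p5 = (0\{b} + (0 + 0)) | ((0 + 0) | a.0) :: ··a··> p8
  p6 = 0 :: (no moves)
  p7 = a.(0\{b} + (0 + 0)) | ((0 + 0) | 0) :: ··a··> p8
  p8 = (0\{b} + (0 + 0)) | ((0 + 0) | 0) :: (no moves)
Q's transition system — 6 states:
  q0 = (0\{b} + (0 + 0)) | b.((0 + 0) | a.0) + (a.(a.0 + (0 + 0)) + (b.(0 + 0) + (0 + 0) | (0 | 0))) :: ··a··> q1, ··b··> q2, ··b··> q3
  q1 = a.0 + (0 + 0) :: ··a··> q4
  q2 = (0\{b} + (0 + 0)) | ((0 + 0) | a.0) :: ··a··> q5
  q3 = 0 + 0 :: (no moves)
  q4 = 0 :: (no moves)
  q5 = (0\{b} + (0 + 0)) | ((0 + 0) | 0) :: (no moves)
Executing ab from P (initial set {p0}):
  after a @ step 1: {p1, p2}
  after b @ step 2: {p5}
  ✓ P
Executing ab from Q (initial set {q0}):
  after a @ step 1: {q1}
  after b @ step 2: ∅ (Q stuck)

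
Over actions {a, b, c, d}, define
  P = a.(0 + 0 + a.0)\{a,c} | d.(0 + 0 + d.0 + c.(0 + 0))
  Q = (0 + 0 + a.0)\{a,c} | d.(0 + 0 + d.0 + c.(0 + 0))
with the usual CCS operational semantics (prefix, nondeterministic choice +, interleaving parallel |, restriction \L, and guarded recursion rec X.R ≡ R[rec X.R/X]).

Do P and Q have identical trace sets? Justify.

traces(P) ≠ traces(Q) — witness ⟨a⟩

Reachable graph of P (8 states):
  u0 = a.(0 + 0 + a.0)\{a,c} | d.(0 + 0 + d.0 + c.(0 + 0)) → ··a··> u1, ··d··> u2
  u1 = (0 + 0 + a.0)\{a,c} | d.(0 + 0 + d.0 + c.(0 + 0)) → ··d··> u3
  u2 = a.(0 + 0 + a.0)\{a,c} | (0 + 0 + d.0 + c.(0 + 0)) → ··a··> u3, ··c··> u4, ··d··> u5
  u3 = (0 + 0 + a.0)\{a,c} | (0 + 0 + d.0 + c.(0 + 0)) → ··c··> u6, ··d··> u7
  u4 = a.(0 + 0 + a.0)\{a,c} | (0 + 0) → ··a··> u6
  u5 = a.(0 + 0 + a.0)\{a,c} | 0 → ··a··> u7
  u6 = (0 + 0 + a.0)\{a,c} | (0 + 0) → (no moves)
  u7 = (0 + 0 + a.0)\{a,c} | 0 → (no moves)
Reachable graph of Q (4 states):
  v0 = (0 + 0 + a.0)\{a,c} | d.(0 + 0 + d.0 + c.(0 + 0)) → ··d··> v1
  v1 = (0 + 0 + a.0)\{a,c} | (0 + 0 + d.0 + c.(0 + 0)) → ··c··> v2, ··d··> v3
  v2 = (0 + 0 + a.0)\{a,c} | (0 + 0) → (no moves)
  v3 = (0 + 0 + a.0)\{a,c} | 0 → (no moves)
Trace ⟨a⟩ through P, begin at {u0}:
  [1] a ⇒ {u1}
  P completes σ.
Trace ⟨a⟩ through Q, begin at {v0}:
  [1] a ⇒ ∅ (Q stuck)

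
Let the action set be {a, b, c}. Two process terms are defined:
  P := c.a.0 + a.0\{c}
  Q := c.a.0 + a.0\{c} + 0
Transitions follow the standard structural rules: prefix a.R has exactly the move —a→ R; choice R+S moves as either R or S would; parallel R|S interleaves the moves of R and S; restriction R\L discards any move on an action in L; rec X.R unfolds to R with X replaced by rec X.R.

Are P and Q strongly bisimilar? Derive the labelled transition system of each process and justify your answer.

Reachable graph of P (4 states):
  m0 = c.a.0 + a.0\{c} ⊢ ··a··> m1, ··c··> m2
  m1 = 0\{c} ⊢ ∅
  m2 = a.0 ⊢ ··a··> m3
  m3 = 0 ⊢ ∅
Reachable graph of Q (4 states):
  n0 = c.a.0 + a.0\{c} + 0 ⊢ ··a··> n1, ··c··> n2
  n1 = 0\{c} ⊢ ∅
  n2 = a.0 ⊢ ··a··> n3
  n3 = 0 ⊢ ∅
Partition-refinement fixed point:
  B0 = {m0, n0}
  B1 = {m2, n2}
  B2 = {m1, m3, n1, n3}
m0 ∈ B0, n0 ∈ B0 → same block

P ~ Q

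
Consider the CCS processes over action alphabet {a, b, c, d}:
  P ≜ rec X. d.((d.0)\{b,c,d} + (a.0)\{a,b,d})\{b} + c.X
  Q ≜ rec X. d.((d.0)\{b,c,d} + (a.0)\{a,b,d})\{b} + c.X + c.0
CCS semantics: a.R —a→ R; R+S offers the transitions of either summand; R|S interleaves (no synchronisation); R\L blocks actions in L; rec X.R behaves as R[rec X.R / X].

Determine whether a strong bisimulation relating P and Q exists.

P's transition system — 2 states:
  p0 = rec X. d.((d.0)\{b,c,d} + (a.0)\{a,b,d})\{b} + c.X → -c-> p0, -d-> p1
  p1 = ((d.0)\{b,c,d} + (a.0)\{a,b,d})\{b} → (no moves)
Q's transition system — 3 states:
  q0 = rec X. d.((d.0)\{b,c,d} + (a.0)\{a,b,d})\{b} + c.X + c.0 → -c-> q0, -c-> q1, -d-> q2
  q1 = 0 → (no moves)
  q2 = ((d.0)\{b,c,d} + (a.0)\{a,b,d})\{b} → (no moves)
Partition-refinement fixed point:
  B0 = {p0}
  B1 = {p1, q1, q2}
  B2 = {q0}
p0 ∈ B0, q0 ∈ B2 → different blocks

NO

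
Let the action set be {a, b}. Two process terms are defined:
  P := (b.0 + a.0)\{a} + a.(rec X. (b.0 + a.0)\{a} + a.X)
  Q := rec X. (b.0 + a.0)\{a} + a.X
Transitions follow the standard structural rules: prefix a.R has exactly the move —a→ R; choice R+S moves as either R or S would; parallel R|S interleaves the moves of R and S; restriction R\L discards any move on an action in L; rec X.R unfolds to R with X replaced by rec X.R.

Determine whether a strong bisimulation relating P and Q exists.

bisimilar

LTS(P): 3 reachable states
  s0 = (b.0 + a.0)\{a} + a.(rec X. (b.0 + a.0)\{a} + a.X) :: ··a··> s1, ··b··> s2
  s1 = rec X. (b.0 + a.0)\{a} + a.X :: ··a··> s1, ··b··> s2
  s2 = 0\{a} :: stopped
LTS(Q): 2 reachable states
  t0 = rec X. (b.0 + a.0)\{a} + a.X :: ··a··> t0, ··b··> t1
  t1 = 0\{a} :: stopped
Bisimilarity quotient blocks:
  B0 = {s0, s1, t0}
  B1 = {s2, t1}
s0 ∈ B0, t0 ∈ B0 → same block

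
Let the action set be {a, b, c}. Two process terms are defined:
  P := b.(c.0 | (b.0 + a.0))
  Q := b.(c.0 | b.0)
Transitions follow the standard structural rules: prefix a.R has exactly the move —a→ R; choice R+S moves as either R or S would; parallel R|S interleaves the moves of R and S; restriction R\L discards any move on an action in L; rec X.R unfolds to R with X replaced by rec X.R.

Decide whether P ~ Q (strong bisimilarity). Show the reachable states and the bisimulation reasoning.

not bisimilar

Reachable graph of P (5 states):
  s0 = b.(c.0 | (b.0 + a.0)) | —b→ s1
  s1 = c.0 | (b.0 + a.0) | —a→ s2, —b→ s2, —c→ s3
  s2 = c.0 | 0 | —c→ s4
  s3 = 0 | (b.0 + a.0) | —a→ s4, —b→ s4
  s4 = 0 | 0 | ·
Reachable graph of Q (5 states):
  t0 = b.(c.0 | b.0) | —b→ t1
  t1 = c.0 | b.0 | —b→ t2, —c→ t3
  t2 = c.0 | 0 | —c→ t4
  t3 = 0 | b.0 | —b→ t4
  t4 = 0 | 0 | ·
Partition-refinement fixed point:
  B0 = {s0}
  B1 = {s1}
  B2 = {s3}
  B3 = {s4, t4}
  B4 = {s2, t2}
  B5 = {t0}
  B6 = {t1}
  B7 = {t3}
s0 ∈ B0, t0 ∈ B5 → different blocks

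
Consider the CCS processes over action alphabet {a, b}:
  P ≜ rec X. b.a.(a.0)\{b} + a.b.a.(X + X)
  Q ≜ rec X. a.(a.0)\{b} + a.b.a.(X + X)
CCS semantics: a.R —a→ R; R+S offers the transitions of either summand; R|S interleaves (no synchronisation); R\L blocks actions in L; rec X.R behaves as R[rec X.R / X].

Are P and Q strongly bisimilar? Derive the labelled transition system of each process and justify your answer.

P's transition system — 7 states:
  p0 = rec X. b.a.(a.0)\{b} + a.b.a.(X + X) has moves —a→ p1, —b→ p2
  p1 = b.a.((rec X. b.a.(a.0)\{b} + a.b.a.(X + X)) + (rec X. b.a.(a.0)\{b} + a.b.a.(X + X))) has moves —b→ p3
  p2 = a.(a.0)\{b} has moves —a→ p4
  p3 = a.((rec X. b.a.(a.0)\{b} + a.b.a.(X + X)) + (rec X. b.a.(a.0)\{b} + a.b.a.(X + X))) has moves —a→ p5
  p4 = (a.0)\{b} has moves —a→ p6
  p5 = (rec X. b.a.(a.0)\{b} + a.b.a.(X + X)) + (rec X. b.a.(a.0)\{b} + a.b.a.(X + X)) has moves —a→ p1, —b→ p2
  p6 = 0\{b} has moves deadlocked
Q's transition system — 6 states:
  q0 = rec X. a.(a.0)\{b} + a.b.a.(X + X) has moves —a→ q1, —a→ q2
  q1 = (a.0)\{b} has moves —a→ q3
  q2 = b.a.((rec X. a.(a.0)\{b} + a.b.a.(X + X)) + (rec X. a.(a.0)\{b} + a.b.a.(X + X))) has moves —b→ q4
  q3 = 0\{b} has moves deadlocked
  q4 = a.((rec X. a.(a.0)\{b} + a.b.a.(X + X)) + (rec X. a.(a.0)\{b} + a.b.a.(X + X))) has moves —a→ q5
  q5 = (rec X. a.(a.0)\{b} + a.b.a.(X + X)) + (rec X. a.(a.0)\{b} + a.b.a.(X + X)) has moves —a→ q1, —a→ q2
Bisimilarity quotient blocks:
  B0 = {p0, p5}
  B1 = {p2}
  B2 = {p4, q1}
  B3 = {p6, q3}
  B4 = {p1}
  B5 = {p3}
  B6 = {q0, q5}
  B7 = {q2}
  B8 = {q4}
p0 ∈ B0, q0 ∈ B6 → different blocks

not bisimilar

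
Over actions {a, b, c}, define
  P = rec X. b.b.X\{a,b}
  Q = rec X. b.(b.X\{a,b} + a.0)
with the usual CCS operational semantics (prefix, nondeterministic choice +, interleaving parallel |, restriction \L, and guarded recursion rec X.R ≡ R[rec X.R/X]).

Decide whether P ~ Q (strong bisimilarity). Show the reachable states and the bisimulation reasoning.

NO

P's transition system — 3 states:
  s0 = rec X. b.b.X\{a,b} has moves --b--▸ s1
  s1 = b.(rec X. b.b.X\{a,b})\{a,b} has moves --b--▸ s2
  s2 = (rec X. b.b.X\{a,b})\{a,b} has moves (no moves)
Q's transition system — 4 states:
  t0 = rec X. b.(b.X\{a,b} + a.0) has moves --b--▸ t1
  t1 = b.(rec X. b.(b.X\{a,b} + a.0))\{a,b} + a.0 has moves --a--▸ t2, --b--▸ t3
  t2 = 0 has moves (no moves)
  t3 = (rec X. b.(b.X\{a,b} + a.0))\{a,b} has moves (no moves)
Partition-refinement fixed point:
  B0 = {s0}
  B1 = {s1}
  B2 = {s2, t2, t3}
  B3 = {t0}
  B4 = {t1}
s0 ∈ B0, t0 ∈ B3 → different blocks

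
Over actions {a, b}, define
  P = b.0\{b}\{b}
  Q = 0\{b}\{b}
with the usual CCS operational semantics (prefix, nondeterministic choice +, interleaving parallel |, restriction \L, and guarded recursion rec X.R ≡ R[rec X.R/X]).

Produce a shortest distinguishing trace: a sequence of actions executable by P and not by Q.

b

LTS(P): 2 reachable states
  u0 = b.0\{b}\{b} :: =b=> u1
  u1 = 0\{b}\{b} :: deadlocked
LTS(Q): 1 reachable states
  v0 = 0\{b}\{b} :: deadlocked
Run σ = ⟨b⟩ on P: start {u0}
  step 1 (b): {u1}
  ✓ P
Run σ = ⟨b⟩ on Q: start {v0}
  step 1 (b): no successor for Q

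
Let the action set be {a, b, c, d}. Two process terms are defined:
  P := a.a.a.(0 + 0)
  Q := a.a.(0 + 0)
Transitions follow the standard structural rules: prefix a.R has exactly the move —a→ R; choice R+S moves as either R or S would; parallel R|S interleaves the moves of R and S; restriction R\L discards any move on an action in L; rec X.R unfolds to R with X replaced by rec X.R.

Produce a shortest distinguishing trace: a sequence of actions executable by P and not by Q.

P's transition system — 4 states:
  s0 = a.a.a.(0 + 0) :: -a-> s1
  s1 = a.a.(0 + 0) :: -a-> s2
  s2 = a.(0 + 0) :: -a-> s3
  s3 = 0 + 0 :: stopped
Q's transition system — 3 states:
  t0 = a.a.(0 + 0) :: -a-> t1
  t1 = a.(0 + 0) :: -a-> t2
  t2 = 0 + 0 :: stopped
Trace ⟨aaa⟩ through P, begin at {s0}:
  after a @ step 1: {s1}
  after a @ step 2: {s2}
  after a @ step 3: {s3}
  P completes σ.
Trace ⟨aaa⟩ through Q, begin at {t0}:
  after a @ step 1: {t1}
  after a @ step 2: {t2}
  after a @ step 3: no successor for Q

aaa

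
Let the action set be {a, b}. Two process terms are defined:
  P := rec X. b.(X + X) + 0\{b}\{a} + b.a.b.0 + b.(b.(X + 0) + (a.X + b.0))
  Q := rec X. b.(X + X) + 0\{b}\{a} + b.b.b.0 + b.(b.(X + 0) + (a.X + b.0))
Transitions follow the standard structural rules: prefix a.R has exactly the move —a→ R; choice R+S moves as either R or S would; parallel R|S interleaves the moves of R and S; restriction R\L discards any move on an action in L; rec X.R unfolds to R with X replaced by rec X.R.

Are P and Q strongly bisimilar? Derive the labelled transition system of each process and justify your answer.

Reachable graph of P (7 states):
  s0 = rec X. b.(X + X) + 0\{b}\{a} + b.a.b.0 + b.(b.(X + 0) + (a.X + b.0)) :: ··b··> s1, ··b··> s2, ··b··> s3
  s1 = (rec X. b.(X + X) + 0\{b}\{a} + b.a.b.0 + b.(b.(X + 0) + (a.X + b.0))) + (rec X. b.(X + X) + 0\{b}\{a} + b.a.b.0 + b.(b.(X + 0) + (a.X + b.0))) :: ··b··> s1, ··b··> s2, ··b··> s3
  s2 = a.b.0 :: ··a··> s4
  s3 = b.((rec X. b.(X + X) + 0\{b}\{a} + b.a.b.0 + b.(b.(X + 0) + (a.X + b.0))) + 0) + (a.(rec X. b.(X + X) + 0\{b}\{a} + b.a.b.0 + b.(b.(X + 0) + (a.X + b.0))) + b.0) :: ··a··> s0, ··b··> s5, ··b··> s6
  s4 = b.0 :: ··b··> s6
  s5 = (rec X. b.(X + X) + 0\{b}\{a} + b.a.b.0 + b.(b.(X + 0) + (a.X + b.0))) + 0 :: ··b··> s1, ··b··> s2, ··b··> s3
  s6 = 0 :: (no moves)
Reachable graph of Q (7 states):
  t0 = rec X. b.(X + X) + 0\{b}\{a} + b.b.b.0 + b.(b.(X + 0) + (a.X + b.0)) :: ··b··> t1, ··b··> t2, ··b··> t3
  t1 = (rec X. b.(X + X) + 0\{b}\{a} + b.b.b.0 + b.(b.(X + 0) + (a.X + b.0))) + (rec X. b.(X + X) + 0\{b}\{a} + b.b.b.0 + b.(b.(X + 0) + (a.X + b.0))) :: ··b··> t1, ··b··> t2, ··b··> t3
  t2 = b.((rec X. b.(X + X) + 0\{b}\{a} + b.b.b.0 + b.(b.(X + 0) + (a.X + b.0))) + 0) + (a.(rec X. b.(X + X) + 0\{b}\{a} + b.b.b.0 + b.(b.(X + 0) + (a.X + b.0))) + b.0) :: ··a··> t0, ··b··> t4, ··b··> t5
  t3 = b.b.0 :: ··b··> t6
  t4 = (rec X. b.(X + X) + 0\{b}\{a} + b.b.b.0 + b.(b.(X + 0) + (a.X + b.0))) + 0 :: ··b··> t1, ··b··> t2, ··b··> t3
  t5 = 0 :: (no moves)
  t6 = b.0 :: ··b··> t5
Partition-refinement fixed point:
  B0 = {s0, s1, s5}
  B1 = {s2}
  B2 = {s4, t6}
  B3 = {s6, t5}
  B4 = {s3}
  B5 = {t0, t1, t4}
  B6 = {t3}
  B7 = {t2}
s0 ∈ B0, t0 ∈ B5 → different blocks

not bisimilar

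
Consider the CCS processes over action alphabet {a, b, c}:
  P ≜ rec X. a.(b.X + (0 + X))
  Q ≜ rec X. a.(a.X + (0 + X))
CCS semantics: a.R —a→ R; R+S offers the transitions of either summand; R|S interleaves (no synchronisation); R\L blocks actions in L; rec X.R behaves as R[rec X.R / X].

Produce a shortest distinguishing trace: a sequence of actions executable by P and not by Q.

P's transition system — 2 states:
  p0 = rec X. a.(b.X + (0 + X)) ⊢ —a→ p1
  p1 = b.(rec X. a.(b.X + (0 + X))) + (0 + (rec X. a.(b.X + (0 + X)))) ⊢ —a→ p1, —b→ p0
Q's transition system — 2 states:
  q0 = rec X. a.(a.X + (0 + X)) ⊢ —a→ q1
  q1 = a.(rec X. a.(a.X + (0 + X))) + (0 + (rec X. a.(a.X + (0 + X)))) ⊢ —a→ q0, —a→ q1
Trace ⟨ab⟩ through P, begin at {p0}:
  step 1 (a): {p1}
  step 2 (b): {p0}
  ✓ P
Trace ⟨ab⟩ through Q, begin at {q0}:
  step 1 (a): {q1}
  step 2 (b): ∅  — Q cannot continue

ab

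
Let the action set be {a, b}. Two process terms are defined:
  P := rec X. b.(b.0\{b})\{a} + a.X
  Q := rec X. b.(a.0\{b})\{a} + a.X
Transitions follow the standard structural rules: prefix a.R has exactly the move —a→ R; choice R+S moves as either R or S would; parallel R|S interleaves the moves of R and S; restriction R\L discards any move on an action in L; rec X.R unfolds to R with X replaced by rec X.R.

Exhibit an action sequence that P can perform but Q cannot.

bb

LTS(P): 3 reachable states
  m0 = rec X. b.(b.0\{b})\{a} + a.X | ··a··> m0, ··b··> m1
  m1 = (b.0\{b})\{a} | ··b··> m2
  m2 = 0\{b}\{a} | ·
LTS(Q): 2 reachable states
  n0 = rec X. b.(a.0\{b})\{a} + a.X | ··a··> n0, ··b··> n1
  n1 = (a.0\{b})\{a} | ·
Trace ⟨bb⟩ through P, begin at {m0}:
  after b @ step 1: {m1}
  after b @ step 2: {m2}
  — P admits the full trace.
Trace ⟨bb⟩ through Q, begin at {n0}:
  after b @ step 1: {n1}
  after b @ step 2: ∅ (Q stuck)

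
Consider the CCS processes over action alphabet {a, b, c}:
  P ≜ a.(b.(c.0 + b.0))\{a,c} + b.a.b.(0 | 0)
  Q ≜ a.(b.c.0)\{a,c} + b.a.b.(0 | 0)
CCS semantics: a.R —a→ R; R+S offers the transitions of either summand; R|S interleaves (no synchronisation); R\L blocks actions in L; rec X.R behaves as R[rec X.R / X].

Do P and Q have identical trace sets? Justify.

trace-distinct — witness ⟨abb⟩

LTS(P): 7 reachable states
  m0 = a.(b.(c.0 + b.0))\{a,c} + b.a.b.(0 | 0) | -a-> m1, -b-> m2
  m1 = (b.(c.0 + b.0))\{a,c} | -b-> m3
  m2 = a.b.(0 | 0) | -a-> m4
  m3 = (c.0 + b.0)\{a,c} | -b-> m5
  m4 = b.(0 | 0) | -b-> m6
  m5 = 0\{a,c} | deadlocked
  m6 = 0 | 0 | deadlocked
LTS(Q): 6 reachable states
  n0 = a.(b.c.0)\{a,c} + b.a.b.(0 | 0) | -a-> n1, -b-> n2
  n1 = (b.c.0)\{a,c} | -b-> n3
  n2 = a.b.(0 | 0) | -a-> n4
  n3 = (c.0)\{a,c} | deadlocked
  n4 = b.(0 | 0) | -b-> n5
  n5 = 0 | 0 | deadlocked
Run σ = ⟨abb⟩ on P: start {m0}
  after a @ step 1: {m1}
  after b @ step 2: {m3}
  after b @ step 3: {m5}
  ✓ P
Run σ = ⟨abb⟩ on Q: start {n0}
  after a @ step 1: {n1}
  after b @ step 2: {n3}
  after b @ step 3: no successor for Q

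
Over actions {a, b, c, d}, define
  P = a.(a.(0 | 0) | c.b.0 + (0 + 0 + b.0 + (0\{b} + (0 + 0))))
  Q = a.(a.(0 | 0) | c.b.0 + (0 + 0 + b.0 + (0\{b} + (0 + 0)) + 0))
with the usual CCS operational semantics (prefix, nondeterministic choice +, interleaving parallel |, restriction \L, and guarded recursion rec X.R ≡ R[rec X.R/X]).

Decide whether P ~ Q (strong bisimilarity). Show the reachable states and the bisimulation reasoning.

LTS(P): 8 reachable states
  s0 = a.(a.(0 | 0) | c.b.0 + (0 + 0 + b.0 + (0\{b} + (0 + 0)))) | --a--▸ s1
  s1 = a.(0 | 0) | c.b.0 + (0 + 0 + b.0 + (0\{b} + (0 + 0))) | --a--▸ s2, --b--▸ s3, --c--▸ s4
  s2 = 0 | 0 | c.b.0 | --c--▸ s5
  s3 = 0 | ∅
  s4 = a.(0 | 0) | b.0 | --a--▸ s5, --b--▸ s6
  s5 = 0 | 0 | b.0 | --b--▸ s7
  s6 = a.(0 | 0) | 0 | --a--▸ s7
  s7 = 0 | 0 | 0 | ∅
LTS(Q): 8 reachable states
  t0 = a.(a.(0 | 0) | c.b.0 + (0 + 0 + b.0 + (0\{b} + (0 + 0)) + 0)) | --a--▸ t1
  t1 = a.(0 | 0) | c.b.0 + (0 + 0 + b.0 + (0\{b} + (0 + 0)) + 0) | --a--▸ t2, --b--▸ t3, --c--▸ t4
  t2 = 0 | 0 | c.b.0 | --c--▸ t5
  t3 = 0 | ∅
  t4 = a.(0 | 0) | b.0 | --a--▸ t5, --b--▸ t6
  t5 = 0 | 0 | b.0 | --b--▸ t7
  t6 = a.(0 | 0) | 0 | --a--▸ t7
  t7 = 0 | 0 | 0 | ∅
Partition-refinement fixed point:
  B0 = {s0, t0}
  B1 = {s1, t1}
  B2 = {s4, t4}
  B3 = {s5, t5}
  B4 = {s3, s7, t3, t7}
  B5 = {s6, t6}
  B6 = {s2, t2}
s0 ∈ B0, t0 ∈ B0 → same block

YES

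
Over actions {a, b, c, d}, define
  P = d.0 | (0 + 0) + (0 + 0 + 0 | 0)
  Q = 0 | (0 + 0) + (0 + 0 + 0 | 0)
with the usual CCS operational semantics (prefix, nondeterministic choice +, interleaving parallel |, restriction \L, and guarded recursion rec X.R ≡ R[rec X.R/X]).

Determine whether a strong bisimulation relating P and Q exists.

Reachable graph of P (2 states):
  s0 = d.0 | (0 + 0) + (0 + 0 + 0 | 0) | --d--▸ s1
  s1 = 0 | (0 + 0) | ·
Reachable graph of Q (1 states):
  t0 = 0 | (0 + 0) + (0 + 0 + 0 | 0) | ·
Bisimilarity quotient blocks:
  B0 = {s0}
  B1 = {s1, t0}
s0 ∈ B0, t0 ∈ B1 → different blocks

not bisimilar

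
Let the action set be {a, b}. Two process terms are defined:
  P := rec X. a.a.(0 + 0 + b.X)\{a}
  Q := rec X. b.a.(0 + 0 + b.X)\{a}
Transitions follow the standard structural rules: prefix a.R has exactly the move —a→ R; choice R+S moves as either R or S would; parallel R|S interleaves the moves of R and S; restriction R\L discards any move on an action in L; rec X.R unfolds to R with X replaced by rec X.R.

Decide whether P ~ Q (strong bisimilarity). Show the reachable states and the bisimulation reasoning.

Reachable graph of P (4 states):
  u0 = rec X. a.a.(0 + 0 + b.X)\{a} :: -a-> u1
  u1 = a.(0 + 0 + b.(rec X. a.a.(0 + 0 + b.X)\{a}))\{a} :: -a-> u2
  u2 = (0 + 0 + b.(rec X. a.a.(0 + 0 + b.X)\{a}))\{a} :: -b-> u3
  u3 = (rec X. a.a.(0 + 0 + b.X)\{a})\{a} :: (no moves)
Reachable graph of Q (5 states):
  v0 = rec X. b.a.(0 + 0 + b.X)\{a} :: -b-> v1
  v1 = a.(0 + 0 + b.(rec X. b.a.(0 + 0 + b.X)\{a}))\{a} :: -a-> v2
  v2 = (0 + 0 + b.(rec X. b.a.(0 + 0 + b.X)\{a}))\{a} :: -b-> v3
  v3 = (rec X. b.a.(0 + 0 + b.X)\{a})\{a} :: -b-> v4
  v4 = (a.(0 + 0 + b.(rec X. b.a.(0 + 0 + b.X)\{a}))\{a})\{a} :: (no moves)
Partition-refinement fixed point:
  B0 = {u0}
  B1 = {u1}
  B2 = {u2, v3}
  B3 = {u3, v4}
  B4 = {v0}
  B5 = {v1}
  B6 = {v2}
u0 ∈ B0, v0 ∈ B4 → different blocks

not bisimilar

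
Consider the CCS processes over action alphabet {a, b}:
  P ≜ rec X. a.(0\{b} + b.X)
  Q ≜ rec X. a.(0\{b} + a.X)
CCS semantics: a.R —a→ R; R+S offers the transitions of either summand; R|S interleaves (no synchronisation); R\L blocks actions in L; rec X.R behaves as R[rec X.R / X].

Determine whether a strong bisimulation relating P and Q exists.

P ≁ Q

LTS(P): 2 reachable states
  m0 = rec X. a.(0\{b} + b.X) | ··a··> m1
  m1 = 0\{b} + b.(rec X. a.(0\{b} + b.X)) | ··b··> m0
LTS(Q): 2 reachable states
  n0 = rec X. a.(0\{b} + a.X) | ··a··> n1
  n1 = 0\{b} + a.(rec X. a.(0\{b} + a.X)) | ··a··> n0
Bisimilarity quotient blocks:
  B0 = {m0}
  B1 = {m1}
  B2 = {n0, n1}
m0 ∈ B0, n0 ∈ B2 → different blocks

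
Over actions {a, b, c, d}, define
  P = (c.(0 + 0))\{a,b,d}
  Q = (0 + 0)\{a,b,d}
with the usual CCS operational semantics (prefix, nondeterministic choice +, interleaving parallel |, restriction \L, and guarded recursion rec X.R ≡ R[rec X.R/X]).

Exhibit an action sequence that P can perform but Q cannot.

LTS(P): 2 reachable states
  m0 = (c.(0 + 0))\{a,b,d} → —c→ m1
  m1 = (0 + 0)\{a,b,d} → (no moves)
LTS(Q): 1 reachable states
  n0 = (0 + 0)\{a,b,d} → (no moves)
Trace ⟨c⟩ through P, begin at {m0}:
  step 1 (c): {m1}
  ✓ P
Trace ⟨c⟩ through Q, begin at {n0}:
  step 1 (c): no successor for Q

c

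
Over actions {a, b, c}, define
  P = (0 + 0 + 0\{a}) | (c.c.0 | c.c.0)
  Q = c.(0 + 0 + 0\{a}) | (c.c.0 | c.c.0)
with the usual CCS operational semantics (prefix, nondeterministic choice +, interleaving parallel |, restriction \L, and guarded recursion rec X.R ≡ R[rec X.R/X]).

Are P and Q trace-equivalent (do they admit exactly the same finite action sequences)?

trace-distinct — witness ⟨ccccc⟩

LTS(P): 9 reachable states
  s0 = (0 + 0 + 0\{a}) | (c.c.0 | c.c.0) ⊢ —c→ s1, —c→ s2
  s1 = (0 + 0 + 0\{a}) | (c.0 | c.c.0) ⊢ —c→ s3, —c→ s4
  s2 = (0 + 0 + 0\{a}) | (c.c.0 | c.0) ⊢ —c→ s4, —c→ s5
  s3 = (0 + 0 + 0\{a}) | (0 | c.c.0) ⊢ —c→ s6
  s4 = (0 + 0 + 0\{a}) | (c.0 | c.0) ⊢ —c→ s6, —c→ s7
  s5 = (0 + 0 + 0\{a}) | (c.c.0 | 0) ⊢ —c→ s7
  s6 = (0 + 0 + 0\{a}) | (0 | c.0) ⊢ —c→ s8
  s7 = (0 + 0 + 0\{a}) | (c.0 | 0) ⊢ —c→ s8
  s8 = (0 + 0 + 0\{a}) | (0 | 0) ⊢ stopped
LTS(Q): 18 reachable states
  t0 = c.(0 + 0 + 0\{a}) | (c.c.0 | c.c.0) ⊢ —c→ t1, —c→ t2, —c→ t3
  t1 = (0 + 0 + 0\{a}) | (c.c.0 | c.c.0) ⊢ —c→ t4, —c→ t5
  t2 = c.(0 + 0 + 0\{a}) | (c.0 | c.c.0) ⊢ —c→ t4, —c→ t6, —c→ t7
  t3 = c.(0 + 0 + 0\{a}) | (c.c.0 | c.0) ⊢ —c→ t5, —c→ t7, —c→ t8
  t4 = (0 + 0 + 0\{a}) | (c.0 | c.c.0) ⊢ —c→ t10, —c→ t9
  t5 = (0 + 0 + 0\{a}) | (c.c.0 | c.0) ⊢ —c→ t10, —c→ t11
  t6 = c.(0 + 0 + 0\{a}) | (0 | c.c.0) ⊢ —c→ t12, —c→ t9
  t7 = c.(0 + 0 + 0\{a}) | (c.0 | c.0) ⊢ —c→ t10, —c→ t12, —c→ t13
  t8 = c.(0 + 0 + 0\{a}) | (c.c.0 | 0) ⊢ —c→ t11, —c→ t13
  t9 = (0 + 0 + 0\{a}) | (0 | c.c.0) ⊢ —c→ t14
  t10 = (0 + 0 + 0\{a}) | (c.0 | c.0) ⊢ —c→ t14, —c→ t15
  t11 = (0 + 0 + 0\{a}) | (c.c.0 | 0) ⊢ —c→ t15
  t12 = c.(0 + 0 + 0\{a}) | (0 | c.0) ⊢ —c→ t14, —c→ t16
  t13 = c.(0 + 0 + 0\{a}) | (c.0 | 0) ⊢ —c→ t15, —c→ t16
  t14 = (0 + 0 + 0\{a}) | (0 | c.0) ⊢ —c→ t17
  t15 = (0 + 0 + 0\{a}) | (c.0 | 0) ⊢ —c→ t17
  t16 = c.(0 + 0 + 0\{a}) | (0 | 0) ⊢ —c→ t17
  t17 = (0 + 0 + 0\{a}) | (0 | 0) ⊢ stopped
Run σ = ⟨ccccc⟩ on Q: start {t0}
  step 1 (c): {t1, t2, t3}
  step 2 (c): {t4, t5, t6, t7, t8}
  step 3 (c): {t10, t11, t12, t13, t9}
  step 4 (c): {t14, t15, t16}
  step 5 (c): {t17}
  Q completes σ.
Run σ = ⟨ccccc⟩ on P: start {s0}
  step 1 (c): {s1, s2}
  step 2 (c): {s3, s4, s5}
  step 3 (c): {s6, s7}
  step 4 (c): {s8}
  step 5 (c): ∅ (P stuck)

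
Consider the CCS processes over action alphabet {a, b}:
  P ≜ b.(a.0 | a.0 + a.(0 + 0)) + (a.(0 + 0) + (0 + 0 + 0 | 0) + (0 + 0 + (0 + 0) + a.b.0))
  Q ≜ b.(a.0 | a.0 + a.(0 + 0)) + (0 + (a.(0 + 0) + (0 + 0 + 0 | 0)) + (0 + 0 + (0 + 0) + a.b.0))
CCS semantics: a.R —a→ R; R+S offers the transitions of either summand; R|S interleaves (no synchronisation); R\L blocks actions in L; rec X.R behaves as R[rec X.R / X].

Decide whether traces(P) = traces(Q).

Reachable graph of P (8 states):
  p0 = b.(a.0 | a.0 + a.(0 + 0)) + (a.(0 + 0) + (0 + 0 + 0 | 0) + (0 + 0 + (0 + 0) + a.b.0)) | ··a··> p1, ··a··> p2, ··b··> p3
  p1 = 0 + 0 | stopped
  p2 = b.0 | ··b··> p4
  p3 = a.0 | a.0 + a.(0 + 0) | ··a··> p1, ··a··> p5, ··a··> p6
  p4 = 0 | stopped
  p5 = 0 | a.0 | ··a··> p7
  p6 = a.0 | 0 | ··a··> p7
  p7 = 0 | 0 | stopped
Reachable graph of Q (8 states):
  q0 = b.(a.0 | a.0 + a.(0 + 0)) + (0 + (a.(0 + 0) + (0 + 0 + 0 | 0)) + (0 + 0 + (0 + 0) + a.b.0)) | ··a··> q1, ··a··> q2, ··b··> q3
  q1 = 0 + 0 | stopped
  q2 = b.0 | ··b··> q4
  q3 = a.0 | a.0 + a.(0 + 0) | ··a··> q1, ··a··> q5, ··a··> q6
  q4 = 0 | stopped
  q5 = 0 | a.0 | ··a··> q7
  q6 = a.0 | 0 | ··a··> q7
  q7 = 0 | 0 | stopped
Coarsest stable partition (strong bisimilarity classes):
  B0 = {p0, q0}
  B1 = {p1, p4, p7, q1, q4, q7}
  B2 = {p2, q2}
  B3 = {p3, q3}
  B4 = {p5, p6, q5, q6}
p0 ∈ B0, q0 ∈ B0 → same block
Bisimilar ⇒ trace-equivalent.

trace-equivalent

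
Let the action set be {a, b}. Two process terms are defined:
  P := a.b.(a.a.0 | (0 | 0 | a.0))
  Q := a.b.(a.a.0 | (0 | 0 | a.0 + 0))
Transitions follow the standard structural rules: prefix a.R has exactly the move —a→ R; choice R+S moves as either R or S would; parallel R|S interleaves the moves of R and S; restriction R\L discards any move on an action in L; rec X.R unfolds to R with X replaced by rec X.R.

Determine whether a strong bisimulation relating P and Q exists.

P's transition system — 8 states:
  s0 = a.b.(a.a.0 | (0 | 0 | a.0)) → —a→ s1
  s1 = b.(a.a.0 | (0 | 0 | a.0)) → —b→ s2
  s2 = a.a.0 | (0 | 0 | a.0) → —a→ s3, —a→ s4
  s3 = a.0 | (0 | 0 | a.0) → —a→ s5, —a→ s6
  s4 = a.a.0 | (0 | 0 | 0) → —a→ s6
  s5 = 0 | (0 | 0 | a.0) → —a→ s7
  s6 = a.0 | (0 | 0 | 0) → —a→ s7
  s7 = 0 | (0 | 0 | 0) → deadlocked
Q's transition system — 8 states:
  t0 = a.b.(a.a.0 | (0 | 0 | a.0 + 0)) → —a→ t1
  t1 = b.(a.a.0 | (0 | 0 | a.0 + 0)) → —b→ t2
  t2 = a.a.0 | (0 | 0 | a.0 + 0) → —a→ t3, —a→ t4
  t3 = a.0 | (0 | 0 | a.0 + 0) → —a→ t5, —a→ t6
  t4 = a.a.0 | (0 | 0 | 0) → —a→ t6
  t5 = 0 | (0 | 0 | a.0 + 0) → —a→ t7
  t6 = a.0 | (0 | 0 | 0) → —a→ t7
  t7 = 0 | (0 | 0 | 0) → deadlocked
Coarsest stable partition (strong bisimilarity classes):
  B0 = {s0, t0}
  B1 = {s1, t1}
  B2 = {s2, t2}
  B3 = {s3, s4, t3, t4}
  B4 = {s5, s6, t5, t6}
  B5 = {s7, t7}
s0 ∈ B0, t0 ∈ B0 → same block

YES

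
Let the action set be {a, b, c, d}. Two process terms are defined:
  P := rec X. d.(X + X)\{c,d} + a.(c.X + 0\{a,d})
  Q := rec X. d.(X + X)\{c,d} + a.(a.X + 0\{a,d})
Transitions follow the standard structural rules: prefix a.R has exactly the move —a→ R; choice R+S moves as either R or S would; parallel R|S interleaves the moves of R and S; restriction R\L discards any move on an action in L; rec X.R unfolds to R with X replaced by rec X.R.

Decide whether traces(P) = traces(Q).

Reachable graph of P (4 states):
  m0 = rec X. d.(X + X)\{c,d} + a.(c.X + 0\{a,d}) ⊢ -a-> m1, -d-> m2
  m1 = c.(rec X. d.(X + X)\{c,d} + a.(c.X + 0\{a,d})) + 0\{a,d} ⊢ -c-> m0
  m2 = ((rec X. d.(X + X)\{c,d} + a.(c.X + 0\{a,d})) + (rec X. d.(X + X)\{c,d} + a.(c.X + 0\{a,d})))\{c,d} ⊢ -a-> m3
  m3 = (c.(rec X. d.(X + X)\{c,d} + a.(c.X + 0\{a,d})) + 0\{a,d})\{c,d} ⊢ deadlocked
Reachable graph of Q (5 states):
  n0 = rec X. d.(X + X)\{c,d} + a.(a.X + 0\{a,d}) ⊢ -a-> n1, -d-> n2
  n1 = a.(rec X. d.(X + X)\{c,d} + a.(a.X + 0\{a,d})) + 0\{a,d} ⊢ -a-> n0
  n2 = ((rec X. d.(X + X)\{c,d} + a.(a.X + 0\{a,d})) + (rec X. d.(X + X)\{c,d} + a.(a.X + 0\{a,d})))\{c,d} ⊢ -a-> n3
  n3 = (a.(rec X. d.(X + X)\{c,d} + a.(a.X + 0\{a,d})) + 0\{a,d})\{c,d} ⊢ -a-> n4
  n4 = (rec X. d.(X + X)\{c,d} + a.(a.X + 0\{a,d}))\{c,d} ⊢ -a-> n3
Executing ac from P (initial set {m0}):
  [1] a ⇒ {m1}
  [2] c ⇒ {m0}
  P completes σ.
Executing ac from Q (initial set {n0}):
  [1] a ⇒ {n1}
  [2] c ⇒ no successor for Q

NO — witness ⟨ac⟩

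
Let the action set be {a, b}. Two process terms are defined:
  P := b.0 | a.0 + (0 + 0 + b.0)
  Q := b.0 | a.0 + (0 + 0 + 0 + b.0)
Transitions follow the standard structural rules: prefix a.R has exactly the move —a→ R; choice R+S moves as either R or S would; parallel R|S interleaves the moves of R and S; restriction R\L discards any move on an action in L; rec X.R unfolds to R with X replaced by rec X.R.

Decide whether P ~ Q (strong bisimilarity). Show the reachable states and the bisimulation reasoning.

Reachable graph of P (5 states):
  u0 = b.0 | a.0 + (0 + 0 + b.0) → —a→ u1, —b→ u2, —b→ u3
  u1 = b.0 | 0 → —b→ u4
  u2 = 0 → ·
  u3 = 0 | a.0 → —a→ u4
  u4 = 0 | 0 → ·
Reachable graph of Q (5 states):
  v0 = b.0 | a.0 + (0 + 0 + 0 + b.0) → —a→ v1, —b→ v2, —b→ v3
  v1 = b.0 | 0 → —b→ v4
  v2 = 0 → ·
  v3 = 0 | a.0 → —a→ v4
  v4 = 0 | 0 → ·
Partition-refinement fixed point:
  B0 = {u0, v0}
  B1 = {u3, v3}
  B2 = {u2, u4, v2, v4}
  B3 = {u1, v1}
u0 ∈ B0, v0 ∈ B0 → same block

bisimilar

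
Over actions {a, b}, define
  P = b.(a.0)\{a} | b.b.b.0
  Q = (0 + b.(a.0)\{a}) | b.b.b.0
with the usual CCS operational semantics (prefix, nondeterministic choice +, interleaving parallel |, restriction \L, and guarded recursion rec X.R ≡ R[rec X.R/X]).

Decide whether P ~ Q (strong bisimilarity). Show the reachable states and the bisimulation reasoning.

P ~ Q

P's transition system — 8 states:
  u0 = b.(a.0)\{a} | b.b.b.0 ⊢ =b=> u1, =b=> u2
  u1 = (a.0)\{a} | b.b.b.0 ⊢ =b=> u3
  u2 = b.(a.0)\{a} | b.b.0 ⊢ =b=> u3, =b=> u4
  u3 = (a.0)\{a} | b.b.0 ⊢ =b=> u5
  u4 = b.(a.0)\{a} | b.0 ⊢ =b=> u5, =b=> u6
  u5 = (a.0)\{a} | b.0 ⊢ =b=> u7
  u6 = b.(a.0)\{a} | 0 ⊢ =b=> u7
  u7 = (a.0)\{a} | 0 ⊢ deadlocked
Q's transition system — 8 states:
  v0 = (0 + b.(a.0)\{a}) | b.b.b.0 ⊢ =b=> v1, =b=> v2
  v1 = (0 + b.(a.0)\{a}) | b.b.0 ⊢ =b=> v3, =b=> v4
  v2 = (a.0)\{a} | b.b.b.0 ⊢ =b=> v4
  v3 = (0 + b.(a.0)\{a}) | b.0 ⊢ =b=> v5, =b=> v6
  v4 = (a.0)\{a} | b.b.0 ⊢ =b=> v6
  v5 = (0 + b.(a.0)\{a}) | 0 ⊢ =b=> v7
  v6 = (a.0)\{a} | b.0 ⊢ =b=> v7
  v7 = (a.0)\{a} | 0 ⊢ deadlocked
Bisimilarity quotient blocks:
  B0 = {u0, v0}
  B1 = {u1, u2, v1, v2}
  B2 = {u3, u4, v3, v4}
  B3 = {u5, u6, v5, v6}
  B4 = {u7, v7}
u0 ∈ B0, v0 ∈ B0 → same block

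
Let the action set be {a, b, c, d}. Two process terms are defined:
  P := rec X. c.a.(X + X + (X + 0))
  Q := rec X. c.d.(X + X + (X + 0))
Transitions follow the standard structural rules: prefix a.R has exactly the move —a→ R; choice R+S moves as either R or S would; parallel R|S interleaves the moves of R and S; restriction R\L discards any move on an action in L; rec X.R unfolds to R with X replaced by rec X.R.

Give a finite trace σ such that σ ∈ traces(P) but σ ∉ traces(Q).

LTS(P): 3 reachable states
  s0 = rec X. c.a.(X + X + (X + 0)) → ··c··> s1
  s1 = a.((rec X. c.a.(X + X + (X + 0))) + (rec X. c.a.(X + X + (X + 0))) + ((rec X. c.a.(X + X + (X + 0))) + 0)) → ··a··> s2
  s2 = (rec X. c.a.(X + X + (X + 0))) + (rec X. c.a.(X + X + (X + 0))) + ((rec X. c.a.(X + X + (X + 0))) + 0) → ··c··> s1
LTS(Q): 3 reachable states
  t0 = rec X. c.d.(X + X + (X + 0)) → ··c··> t1
  t1 = d.((rec X. c.d.(X + X + (X + 0))) + (rec X. c.d.(X + X + (X + 0))) + ((rec X. c.d.(X + X + (X + 0))) + 0)) → ··d··> t2
  t2 = (rec X. c.d.(X + X + (X + 0))) + (rec X. c.d.(X + X + (X + 0))) + ((rec X. c.d.(X + X + (X + 0))) + 0) → ··c··> t1
Run σ = ⟨ca⟩ on P: start {s0}
  after c @ step 1: {s1}
  after a @ step 2: {s2}
  — P admits the full trace.
Run σ = ⟨ca⟩ on Q: start {t0}
  after c @ step 1: {t1}
  after a @ step 2: ∅  — Q cannot continue

ca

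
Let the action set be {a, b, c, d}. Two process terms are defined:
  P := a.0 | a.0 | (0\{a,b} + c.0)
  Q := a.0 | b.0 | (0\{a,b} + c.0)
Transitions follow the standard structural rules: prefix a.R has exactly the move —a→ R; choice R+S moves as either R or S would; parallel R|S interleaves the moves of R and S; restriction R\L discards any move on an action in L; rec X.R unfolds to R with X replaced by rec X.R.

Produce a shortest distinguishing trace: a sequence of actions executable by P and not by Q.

Reachable graph of P (8 states):
  m0 = a.0 | a.0 | (0\{a,b} + c.0) ⊢ -a-> m1, -a-> m2, -c-> m3
  m1 = 0 | a.0 | (0\{a,b} + c.0) ⊢ -a-> m4, -c-> m5
  m2 = a.0 | 0 | (0\{a,b} + c.0) ⊢ -a-> m4, -c-> m6
  m3 = a.0 | a.0 | 0 ⊢ -a-> m5, -a-> m6
  m4 = 0 | 0 | (0\{a,b} + c.0) ⊢ -c-> m7
  m5 = 0 | a.0 | 0 ⊢ -a-> m7
  m6 = a.0 | 0 | 0 ⊢ -a-> m7
  m7 = 0 | 0 | 0 ⊢ ·
Reachable graph of Q (8 states):
  n0 = a.0 | b.0 | (0\{a,b} + c.0) ⊢ -a-> n1, -b-> n2, -c-> n3
  n1 = 0 | b.0 | (0\{a,b} + c.0) ⊢ -b-> n4, -c-> n5
  n2 = a.0 | 0 | (0\{a,b} + c.0) ⊢ -a-> n4, -c-> n6
  n3 = a.0 | b.0 | 0 ⊢ -a-> n5, -b-> n6
  n4 = 0 | 0 | (0\{a,b} + c.0) ⊢ -c-> n7
  n5 = 0 | b.0 | 0 ⊢ -b-> n7
  n6 = a.0 | 0 | 0 ⊢ -a-> n7
  n7 = 0 | 0 | 0 ⊢ ·
Executing aa from P (initial set {m0}):
  step 1 (a): {m1, m2}
  step 2 (a): {m4}
  — P admits the full trace.
Executing aa from Q (initial set {n0}):
  step 1 (a): {n1}
  step 2 (a): ∅  — Q cannot continue

aa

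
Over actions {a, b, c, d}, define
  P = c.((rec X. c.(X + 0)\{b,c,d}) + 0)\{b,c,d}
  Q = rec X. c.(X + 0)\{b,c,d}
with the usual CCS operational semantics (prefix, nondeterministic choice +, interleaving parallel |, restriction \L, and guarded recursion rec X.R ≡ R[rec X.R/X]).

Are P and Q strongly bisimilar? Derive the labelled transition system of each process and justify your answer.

YES

Reachable graph of P (2 states):
  s0 = c.((rec X. c.(X + 0)\{b,c,d}) + 0)\{b,c,d} has moves =c=> s1
  s1 = ((rec X. c.(X + 0)\{b,c,d}) + 0)\{b,c,d} has moves ·
Reachable graph of Q (2 states):
  t0 = rec X. c.(X + 0)\{b,c,d} has moves =c=> t1
  t1 = ((rec X. c.(X + 0)\{b,c,d}) + 0)\{b,c,d} has moves ·
Bisimilarity quotient blocks:
  B0 = {s0, t0}
  B1 = {s1, t1}
s0 ∈ B0, t0 ∈ B0 → same block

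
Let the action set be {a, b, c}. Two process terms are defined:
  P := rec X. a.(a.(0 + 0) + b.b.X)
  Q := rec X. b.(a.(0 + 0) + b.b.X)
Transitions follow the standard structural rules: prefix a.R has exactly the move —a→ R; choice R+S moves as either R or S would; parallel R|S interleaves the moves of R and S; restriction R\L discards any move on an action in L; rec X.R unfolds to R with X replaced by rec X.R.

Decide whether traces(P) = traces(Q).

P's transition system — 4 states:
  s0 = rec X. a.(a.(0 + 0) + b.b.X) ⊢ -a-> s1
  s1 = a.(0 + 0) + b.b.(rec X. a.(a.(0 + 0) + b.b.X)) ⊢ -a-> s2, -b-> s3
  s2 = 0 + 0 ⊢ (no moves)
  s3 = b.(rec X. a.(a.(0 + 0) + b.b.X)) ⊢ -b-> s0
Q's transition system — 4 states:
  t0 = rec X. b.(a.(0 + 0) + b.b.X) ⊢ -b-> t1
  t1 = a.(0 + 0) + b.b.(rec X. b.(a.(0 + 0) + b.b.X)) ⊢ -a-> t2, -b-> t3
  t2 = 0 + 0 ⊢ (no moves)
  t3 = b.(rec X. b.(a.(0 + 0) + b.b.X)) ⊢ -b-> t0
Executing a from P (initial set {s0}):
  after a @ step 1: {s1}
  — P admits the full trace.
Executing a from Q (initial set {t0}):
  after a @ step 1: ∅ (Q stuck)

traces(P) ≠ traces(Q) — witness ⟨a⟩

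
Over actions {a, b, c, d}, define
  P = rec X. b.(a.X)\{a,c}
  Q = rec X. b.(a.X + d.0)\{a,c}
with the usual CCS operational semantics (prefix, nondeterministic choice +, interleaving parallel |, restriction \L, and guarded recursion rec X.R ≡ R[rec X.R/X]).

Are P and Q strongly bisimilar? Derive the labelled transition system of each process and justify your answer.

NO

P's transition system — 2 states:
  m0 = rec X. b.(a.X)\{a,c} :: —b→ m1
  m1 = (a.(rec X. b.(a.X)\{a,c}))\{a,c} :: deadlocked
Q's transition system — 3 states:
  n0 = rec X. b.(a.X + d.0)\{a,c} :: —b→ n1
  n1 = (a.(rec X. b.(a.X + d.0)\{a,c}) + d.0)\{a,c} :: —d→ n2
  n2 = 0\{a,c} :: deadlocked
Coarsest stable partition (strong bisimilarity classes):
  B0 = {m0}
  B1 = {m1, n2}
  B2 = {n0}
  B3 = {n1}
m0 ∈ B0, n0 ∈ B2 → different blocks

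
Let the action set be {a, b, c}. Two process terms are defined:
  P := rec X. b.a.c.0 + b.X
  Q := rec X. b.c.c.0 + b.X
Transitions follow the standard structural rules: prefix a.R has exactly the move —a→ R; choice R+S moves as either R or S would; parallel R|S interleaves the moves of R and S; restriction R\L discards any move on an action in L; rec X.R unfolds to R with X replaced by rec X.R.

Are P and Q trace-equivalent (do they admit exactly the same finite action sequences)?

trace-distinct — witness ⟨ba⟩

Reachable graph of P (4 states):
  s0 = rec X. b.a.c.0 + b.X → -b-> s0, -b-> s1
  s1 = a.c.0 → -a-> s2
  s2 = c.0 → -c-> s3
  s3 = 0 → ∅
Reachable graph of Q (4 states):
  t0 = rec X. b.c.c.0 + b.X → -b-> t0, -b-> t1
  t1 = c.c.0 → -c-> t2
  t2 = c.0 → -c-> t3
  t3 = 0 → ∅
Trace ⟨ba⟩ through P, begin at {s0}:
  after b @ step 1: {s0, s1}
  after a @ step 2: {s2}
  ✓ P
Trace ⟨ba⟩ through Q, begin at {t0}:
  after b @ step 1: {t0, t1}
  after a @ step 2: ∅  — Q cannot continue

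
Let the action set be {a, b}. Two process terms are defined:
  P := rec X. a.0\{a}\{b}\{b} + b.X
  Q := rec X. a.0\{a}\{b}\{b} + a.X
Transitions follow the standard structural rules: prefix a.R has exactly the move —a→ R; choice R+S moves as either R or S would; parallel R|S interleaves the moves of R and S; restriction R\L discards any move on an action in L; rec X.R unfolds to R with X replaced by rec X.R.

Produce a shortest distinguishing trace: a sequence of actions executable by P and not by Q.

LTS(P): 2 reachable states
  u0 = rec X. a.0\{a}\{b}\{b} + b.X has moves —a→ u1, —b→ u0
  u1 = 0\{a}\{b}\{b} has moves ·
LTS(Q): 2 reachable states
  v0 = rec X. a.0\{a}\{b}\{b} + a.X has moves —a→ v0, —a→ v1
  v1 = 0\{a}\{b}\{b} has moves ·
Trace ⟨b⟩ through P, begin at {u0}:
  [1] b ⇒ {u0}
  — P admits the full trace.
Trace ⟨b⟩ through Q, begin at {v0}:
  [1] b ⇒ no successor for Q

b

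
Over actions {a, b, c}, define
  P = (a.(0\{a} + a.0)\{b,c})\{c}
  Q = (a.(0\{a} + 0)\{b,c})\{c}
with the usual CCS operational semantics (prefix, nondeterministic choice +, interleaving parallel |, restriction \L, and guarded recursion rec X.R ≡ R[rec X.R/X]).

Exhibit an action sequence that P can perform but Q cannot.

aa

P's transition system — 3 states:
  m0 = (a.(0\{a} + a.0)\{b,c})\{c} :: --a--▸ m1
  m1 = (0\{a} + a.0)\{b,c}\{c} :: --a--▸ m2
  m2 = 0\{b,c}\{c} :: ∅
Q's transition system — 2 states:
  n0 = (a.(0\{a} + 0)\{b,c})\{c} :: --a--▸ n1
  n1 = (0\{a} + 0)\{b,c}\{c} :: ∅
Trace ⟨aa⟩ through P, begin at {m0}:
  [1] a ⇒ {m1}
  [2] a ⇒ {m2}
  — P admits the full trace.
Trace ⟨aa⟩ through Q, begin at {n0}:
  [1] a ⇒ {n1}
  [2] a ⇒ ∅  — Q cannot continue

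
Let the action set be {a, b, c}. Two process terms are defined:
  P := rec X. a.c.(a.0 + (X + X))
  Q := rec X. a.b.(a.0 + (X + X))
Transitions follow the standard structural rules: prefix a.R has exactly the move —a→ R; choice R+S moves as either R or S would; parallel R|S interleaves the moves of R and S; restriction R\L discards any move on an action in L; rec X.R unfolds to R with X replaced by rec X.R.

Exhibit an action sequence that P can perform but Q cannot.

P's transition system — 4 states:
  m0 = rec X. a.c.(a.0 + (X + X)) → --a--▸ m1
  m1 = c.(a.0 + ((rec X. a.c.(a.0 + (X + X))) + (rec X. a.c.(a.0 + (X + X))))) → --c--▸ m2
  m2 = a.0 + ((rec X. a.c.(a.0 + (X + X))) + (rec X. a.c.(a.0 + (X + X)))) → --a--▸ m1, --a--▸ m3
  m3 = 0 → deadlocked
Q's transition system — 4 states:
  n0 = rec X. a.b.(a.0 + (X + X)) → --a--▸ n1
  n1 = b.(a.0 + ((rec X. a.b.(a.0 + (X + X))) + (rec X. a.b.(a.0 + (X + X))))) → --b--▸ n2
  n2 = a.0 + ((rec X. a.b.(a.0 + (X + X))) + (rec X. a.b.(a.0 + (X + X)))) → --a--▸ n1, --a--▸ n3
  n3 = 0 → deadlocked
Trace ⟨ac⟩ through P, begin at {m0}:
  step 1 (a): {m1}
  step 2 (c): {m2}
  ✓ P
Trace ⟨ac⟩ through Q, begin at {n0}:
  step 1 (a): {n1}
  step 2 (c): ∅ (Q stuck)

ac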